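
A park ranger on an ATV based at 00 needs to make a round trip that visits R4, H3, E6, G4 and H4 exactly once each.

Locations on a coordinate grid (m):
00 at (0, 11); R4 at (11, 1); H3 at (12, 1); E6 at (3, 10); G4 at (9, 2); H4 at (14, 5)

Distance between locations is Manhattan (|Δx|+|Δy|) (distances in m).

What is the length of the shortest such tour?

48 m — the shortest possible round trip.

00→R4→H3→E6→G4→H4→00: 21+1+18+14+8+20 = 82
00→R4→H3→E6→H4→G4→00: 21+1+18+16+8+18 = 82
00→R4→H3→G4→E6→H4→00: 21+1+4+14+16+20 = 76
00→R4→H3→G4→H4→E6→00: 21+1+4+8+16+4 = 54
00→R4→H3→H4→E6→G4→00: 21+1+6+16+14+18 = 76
00→R4→H3→H4→G4→E6→00: 21+1+6+8+14+4 = 54
00→R4→E6→H3→G4→H4→00: 21+17+18+4+8+20 = 88
00→R4→E6→H3→H4→G4→00: 21+17+18+6+8+18 = 88
00→R4→E6→G4→H3→H4→00: 21+17+14+4+6+20 = 82
00→R4→E6→G4→H4→H3→00: 21+17+14+8+6+22 = 88
00→R4→E6→H4→H3→G4→00: 21+17+16+6+4+18 = 82
00→R4→E6→H4→G4→H3→00: 21+17+16+8+4+22 = 88
00→R4→G4→H3→E6→H4→00: 21+3+4+18+16+20 = 82
00→R4→G4→H3→H4→E6→00: 21+3+4+6+16+4 = 54
… (46 more)
00→E6→G4→R4→H3→H4→00: 4+14+3+1+6+20 = 48  ← best
The minimum is 48.
One optimal route: 00 → E6 → G4 → R4 → H3 → H4 → 00 (or its reverse).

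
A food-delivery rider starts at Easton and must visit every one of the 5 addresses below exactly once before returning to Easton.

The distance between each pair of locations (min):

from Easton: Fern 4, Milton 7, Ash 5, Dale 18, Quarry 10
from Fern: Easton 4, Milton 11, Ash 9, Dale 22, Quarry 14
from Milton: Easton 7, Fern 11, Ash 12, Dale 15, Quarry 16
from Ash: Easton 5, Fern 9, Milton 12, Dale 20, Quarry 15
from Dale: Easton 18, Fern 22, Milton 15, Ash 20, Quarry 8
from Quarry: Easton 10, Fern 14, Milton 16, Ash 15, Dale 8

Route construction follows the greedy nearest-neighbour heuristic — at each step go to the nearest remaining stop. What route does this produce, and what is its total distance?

Easton → [Fern:4 / Ash:5 / Milton:7 / Quarry:10 / Dale:18] → Fern (4)
Fern → [Ash:9 / Milton:11 / Quarry:14 / Dale:22] → Ash (9)
Ash → [Milton:12 / Quarry:15 / Dale:20] → Milton (12)
Milton → [Dale:15 / Quarry:16] → Dale (15)
Dale → [Quarry:8] → Quarry (8)
Return Quarry→Easton: 10.
Total = 4 + 9 + 12 + 15 + 8 + 10 = 58.

Nearest-neighbour total = 58 min; route Easton → Fern → Ash → Milton → Dale → Quarry → Easton.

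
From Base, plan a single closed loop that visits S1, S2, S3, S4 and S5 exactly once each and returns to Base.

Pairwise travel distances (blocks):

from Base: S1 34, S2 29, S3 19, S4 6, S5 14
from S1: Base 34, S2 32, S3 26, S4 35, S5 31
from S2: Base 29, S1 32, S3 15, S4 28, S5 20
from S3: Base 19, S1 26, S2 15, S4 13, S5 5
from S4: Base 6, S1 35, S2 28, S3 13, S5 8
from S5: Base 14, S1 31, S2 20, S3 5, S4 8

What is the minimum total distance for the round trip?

There are 60 distinct closed tours to check (reversals are equivalent).
Base→S1→S2→S3→S4→S5→Base: 34+32+15+13+8+14 = 116
Base→S1→S2→S3→S5→S4→Base: 34+32+15+5+8+6 = 100
Base→S1→S2→S4→S3→S5→Base: 34+32+28+13+5+14 = 126
Base→S1→S2→S4→S5→S3→Base: 34+32+28+8+5+19 = 126
Base→S1→S2→S5→S3→S4→Base: 34+32+20+5+13+6 = 110
Base→S1→S2→S5→S4→S3→Base: 34+32+20+8+13+19 = 126
Base→S1→S3→S2→S4→S5→Base: 34+26+15+28+8+14 = 125
Base→S1→S3→S2→S5→S4→Base: 34+26+15+20+8+6 = 109
Base→S1→S3→S4→S2→S5→Base: 34+26+13+28+20+14 = 135
Base→S1→S3→S4→S5→S2→Base: 34+26+13+8+20+29 = 130
Base→S1→S3→S5→S2→S4→Base: 34+26+5+20+28+6 = 119
Base→S1→S3→S5→S4→S2→Base: 34+26+5+8+28+29 = 130
Base→S1→S4→S2→S3→S5→Base: 34+35+28+15+5+14 = 131
Base→S1→S4→S2→S5→S3→Base: 34+35+28+20+5+19 = 141
… (46 more)
The minimum is 100.
One optimal route: Base → S1 → S2 → S3 → S5 → S4 → Base (or its reverse).

100 blocks — the shortest possible round trip.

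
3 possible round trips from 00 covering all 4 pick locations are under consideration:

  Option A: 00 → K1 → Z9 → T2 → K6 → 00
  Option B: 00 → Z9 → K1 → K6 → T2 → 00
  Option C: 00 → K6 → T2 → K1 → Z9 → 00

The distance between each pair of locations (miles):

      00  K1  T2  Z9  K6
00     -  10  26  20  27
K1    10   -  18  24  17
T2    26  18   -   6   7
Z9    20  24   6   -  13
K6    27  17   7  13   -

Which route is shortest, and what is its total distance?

Shortest is Option A, total 74 miles.

Option A: 10 + 24 + 6 + 7 + 27 = 74
Option B: 20 + 24 + 17 + 7 + 26 = 94
Option C: 27 + 7 + 18 + 24 + 20 = 96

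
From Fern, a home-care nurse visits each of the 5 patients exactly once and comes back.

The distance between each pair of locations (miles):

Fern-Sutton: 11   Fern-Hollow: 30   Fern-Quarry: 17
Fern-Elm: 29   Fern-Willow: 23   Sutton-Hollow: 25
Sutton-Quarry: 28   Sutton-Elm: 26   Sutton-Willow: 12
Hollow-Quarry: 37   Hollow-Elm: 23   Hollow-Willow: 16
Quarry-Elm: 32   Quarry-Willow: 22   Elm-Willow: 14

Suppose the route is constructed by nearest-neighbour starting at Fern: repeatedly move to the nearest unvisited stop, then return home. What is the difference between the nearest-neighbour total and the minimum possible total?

3 miles longer than the optimal tour.

From Fern: Sutton=11, Quarry=17, Willow=23, Elm=29, Hollow=30 → choose Sutton (11).
From Sutton: Willow=12, Hollow=25, Elm=26, Quarry=28 → choose Willow (12).
From Willow: Elm=14, Hollow=16, Quarry=22 → choose Elm (14).
From Elm: Hollow=23, Quarry=32 → choose Hollow (23).
From Hollow: Quarry=37 → choose Quarry (37).
NN route Fern → Sutton → Willow → Elm → Hollow → Quarry → Fern costs 114.
Optimal: Fern → Sutton → Willow → Hollow → Elm → Quarry → Fern costs 111 (by enumerating all 60 distinct tours).
Excess = 114 − 111 = 3.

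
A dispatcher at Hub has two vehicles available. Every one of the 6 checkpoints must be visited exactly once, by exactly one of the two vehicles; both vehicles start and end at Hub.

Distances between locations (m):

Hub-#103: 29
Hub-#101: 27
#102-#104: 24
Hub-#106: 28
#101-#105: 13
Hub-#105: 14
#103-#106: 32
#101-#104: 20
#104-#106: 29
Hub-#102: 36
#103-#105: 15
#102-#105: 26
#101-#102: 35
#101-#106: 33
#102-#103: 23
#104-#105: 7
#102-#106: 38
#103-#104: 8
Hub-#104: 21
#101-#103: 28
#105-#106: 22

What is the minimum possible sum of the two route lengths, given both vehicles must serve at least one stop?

Check every non-empty split of the stops between the two vehicles; for each half take its own optimal tour:
  {#101} + {#102, #103, #104, #105, #106}: 54 + 118 = 172
  {#102} + {#101, #103, #104, #105, #106}: 72 + 115 = 187
  {#101, #102} + {#103, #104, #105, #106}: 98 + 89 = 187
  {#103} + {#101, #102, #104, #105, #106}: 58 + 137 = 195
  {#101, #103} + {#102, #104, #105, #106}: 84 + 111 = 195
  {#102, #103} + {#101, #104, #105, #106}: 88 + 102 = 190
  … (31 splits in total)
  {#101, #102, #103, #104, #105} + {#106}: 114 + 56 = 170  ← best
Best: vehicle 1 Hub → #101 → #102 → #103 → #104 → #105 → Hub = 114; vehicle 2 Hub → #106 → Hub = 56; combined 170.

170 m — the smallest possible combined total.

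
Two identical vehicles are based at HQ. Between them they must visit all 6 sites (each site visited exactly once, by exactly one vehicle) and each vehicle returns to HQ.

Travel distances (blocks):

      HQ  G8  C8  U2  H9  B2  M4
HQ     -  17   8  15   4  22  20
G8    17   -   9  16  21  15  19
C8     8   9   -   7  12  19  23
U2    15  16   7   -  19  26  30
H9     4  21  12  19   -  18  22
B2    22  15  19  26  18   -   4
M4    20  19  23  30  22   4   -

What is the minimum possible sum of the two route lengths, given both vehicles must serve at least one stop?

Minimum combined distance: 78 blocks.

There are 2^5 − 1 = 31 ways to divide the 6 stops into two non-empty groups. For each, the best each vehicle can do is its own shortest tour through its group:
  {G8} + {C8, U2, H9, B2, M4}: 34 + 71 = 105
  {C8} + {G8, U2, H9, B2, M4}: 16 + 76 = 92
  {G8, C8} + {U2, H9, B2, M4}: 34 + 71 = 105
  {U2} + {G8, C8, H9, B2, M4}: 30 + 62 = 92
  {G8, U2} + {C8, H9, B2, M4}: 48 + 57 = 105
  {C8, U2} + {G8, H9, B2, M4}: 30 + 62 = 92
  … (31 splits in total)
  {H9} + {G8, C8, U2, B2, M4}: 8 + 70 = 78  ← best
Best: vehicle 1 HQ → H9 → HQ = 8; vehicle 2 HQ → C8 → U2 → G8 → B2 → M4 → HQ = 70; combined 78.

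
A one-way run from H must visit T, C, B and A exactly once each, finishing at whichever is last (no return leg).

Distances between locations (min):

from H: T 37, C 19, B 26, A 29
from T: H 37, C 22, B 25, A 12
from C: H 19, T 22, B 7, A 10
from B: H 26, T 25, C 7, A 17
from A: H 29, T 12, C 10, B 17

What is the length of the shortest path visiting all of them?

There are 4! = 24 possible orderings.
H→T→C→B→A: 37+22+7+17 = 83
H→T→C→A→B: 37+22+10+17 = 86
H→T→B→C→A: 37+25+7+10 = 79
H→T→B→A→C: 37+25+17+10 = 89
H→T→A→C→B: 37+12+10+7 = 66
H→T→A→B→C: 37+12+17+7 = 73
H→C→T→B→A: 19+22+25+17 = 83
H→C→T→A→B: 19+22+12+17 = 70
H→C→B→T→A: 19+7+25+12 = 63
H→C→B→A→T: 19+7+17+12 = 55
H→C→A→T→B: 19+10+12+25 = 66
H→C→A→B→T: 19+10+17+25 = 71
H→B→T→C→A: 26+25+22+10 = 83
H→B→T→A→C: 26+25+12+10 = 73
… (10 more)
The minimum is 55.
One shortest path: H → C → B → A → T.

55 min — the minimum one-way total.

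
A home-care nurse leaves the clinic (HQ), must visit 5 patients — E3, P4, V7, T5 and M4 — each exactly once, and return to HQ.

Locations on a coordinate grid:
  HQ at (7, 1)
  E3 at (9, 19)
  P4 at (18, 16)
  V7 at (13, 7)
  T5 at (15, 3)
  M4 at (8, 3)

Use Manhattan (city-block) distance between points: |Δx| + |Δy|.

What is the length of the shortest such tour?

HQ→E3→P4→V7→T5→M4→HQ: 20+12+14+6+7+3 = 62
HQ→E3→P4→V7→M4→T5→HQ: 20+12+14+9+7+10 = 72
HQ→E3→P4→T5→V7→M4→HQ: 20+12+16+6+9+3 = 66
HQ→E3→P4→T5→M4→V7→HQ: 20+12+16+7+9+12 = 76
HQ→E3→P4→M4→V7→T5→HQ: 20+12+23+9+6+10 = 80
HQ→E3→P4→M4→T5→V7→HQ: 20+12+23+7+6+12 = 80
HQ→E3→V7→P4→T5→M4→HQ: 20+16+14+16+7+3 = 76
HQ→E3→V7→P4→M4→T5→HQ: 20+16+14+23+7+10 = 90
HQ→E3→V7→T5→P4→M4→HQ: 20+16+6+16+23+3 = 84
HQ→E3→V7→T5→M4→P4→HQ: 20+16+6+7+23+26 = 98
HQ→E3→V7→M4→P4→T5→HQ: 20+16+9+23+16+10 = 94
HQ→E3→V7→M4→T5→P4→HQ: 20+16+9+7+16+26 = 94
HQ→E3→T5→P4→V7→M4→HQ: 20+22+16+14+9+3 = 84
HQ→E3→T5→P4→M4→V7→HQ: 20+22+16+23+9+12 = 102
… (46 more)
The minimum is 62.
One optimal route: HQ → E3 → P4 → V7 → T5 → M4 → HQ (or its reverse).

62 — the shortest possible round trip.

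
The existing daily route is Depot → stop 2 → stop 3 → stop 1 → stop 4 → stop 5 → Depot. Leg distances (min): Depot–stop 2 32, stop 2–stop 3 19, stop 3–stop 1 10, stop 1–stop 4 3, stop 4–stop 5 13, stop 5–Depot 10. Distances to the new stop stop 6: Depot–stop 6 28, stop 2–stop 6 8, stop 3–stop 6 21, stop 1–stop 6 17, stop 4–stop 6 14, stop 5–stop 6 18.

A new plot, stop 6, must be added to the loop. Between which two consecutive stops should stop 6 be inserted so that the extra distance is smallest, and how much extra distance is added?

Insertion cost between consecutive stops i–j is d(i,stop 6) + d(stop 6,j) − d(i,j):
  between Depot and stop 2: 28 + 8 − 32 = 4
  between stop 2 and stop 3: 8 + 21 − 19 = 10
  between stop 3 and stop 1: 21 + 17 − 10 = 28
  between stop 1 and stop 4: 17 + 14 − 3 = 28
  between stop 4 and stop 5: 14 + 18 − 13 = 19
  between stop 5 and Depot: 18 + 28 − 10 = 36
Cheapest insertion is between Depot and stop 2, adding 4.
New total = 87 + 4 = 91.

Minimum extra distance: 4 min, inserting stop 6 between Depot and stop 2.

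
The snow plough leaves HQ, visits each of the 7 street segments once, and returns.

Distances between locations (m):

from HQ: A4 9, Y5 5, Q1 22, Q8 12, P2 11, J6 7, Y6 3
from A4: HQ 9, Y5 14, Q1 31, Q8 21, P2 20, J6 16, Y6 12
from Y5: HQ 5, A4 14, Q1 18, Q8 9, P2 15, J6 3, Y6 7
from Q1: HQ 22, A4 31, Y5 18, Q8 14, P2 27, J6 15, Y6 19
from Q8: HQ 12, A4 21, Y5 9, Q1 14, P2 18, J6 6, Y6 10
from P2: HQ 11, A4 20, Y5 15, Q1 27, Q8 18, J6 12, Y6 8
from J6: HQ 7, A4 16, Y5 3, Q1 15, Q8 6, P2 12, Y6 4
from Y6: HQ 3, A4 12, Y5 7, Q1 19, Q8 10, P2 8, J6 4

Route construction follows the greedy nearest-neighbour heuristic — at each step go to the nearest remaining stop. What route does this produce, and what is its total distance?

From HQ: distances to unvisited — Y6=3, Y5=5, J6=7, A4=9, P2=11, Q8=12, Q1=22. Nearest is Y6 (3).
From Y6: distances to unvisited — J6=4, Y5=7, P2=8, Q8=10, A4=12, Q1=19. Nearest is J6 (4).
From J6: distances to unvisited — Y5=3, Q8=6, P2=12, Q1=15, A4=16. Nearest is Y5 (3).
From Y5: distances to unvisited — Q8=9, A4=14, P2=15, Q1=18. Nearest is Q8 (9).
From Q8: distances to unvisited — Q1=14, P2=18, A4=21. Nearest is Q1 (14).
From Q1: distances to unvisited — P2=27, A4=31. Nearest is P2 (27).
From P2: distances to unvisited — A4=20. Nearest is A4 (20).
Return A4→HQ: 9.
Total = 3 + 4 + 3 + 9 + 14 + 27 + 20 + 9 = 89.

Total distance 89 m via the nearest-neighbour route HQ → Y6 → J6 → Y5 → Q8 → Q1 → P2 → A4 → HQ.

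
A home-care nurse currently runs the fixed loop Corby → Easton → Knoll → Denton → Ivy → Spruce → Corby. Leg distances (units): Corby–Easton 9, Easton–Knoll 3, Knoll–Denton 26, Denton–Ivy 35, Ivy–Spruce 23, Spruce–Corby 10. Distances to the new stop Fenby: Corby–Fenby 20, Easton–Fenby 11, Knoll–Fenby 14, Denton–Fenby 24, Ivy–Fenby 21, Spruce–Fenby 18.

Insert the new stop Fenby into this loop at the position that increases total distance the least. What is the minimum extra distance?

Insertion cost between consecutive stops i–j is d(i,Fenby) + d(Fenby,j) − d(i,j):
  between Corby and Easton: 20 + 11 − 9 = 22
  between Easton and Knoll: 11 + 14 − 3 = 22
  between Knoll and Denton: 14 + 24 − 26 = 12
  between Denton and Ivy: 24 + 21 − 35 = 10
  between Ivy and Spruce: 21 + 18 − 23 = 16
  between Spruce and Corby: 18 + 20 − 10 = 28
Cheapest insertion is between Denton and Ivy, adding 10.
New total = 106 + 10 = 116.

Minimum extra distance: 10, inserting Fenby between Denton and Ivy.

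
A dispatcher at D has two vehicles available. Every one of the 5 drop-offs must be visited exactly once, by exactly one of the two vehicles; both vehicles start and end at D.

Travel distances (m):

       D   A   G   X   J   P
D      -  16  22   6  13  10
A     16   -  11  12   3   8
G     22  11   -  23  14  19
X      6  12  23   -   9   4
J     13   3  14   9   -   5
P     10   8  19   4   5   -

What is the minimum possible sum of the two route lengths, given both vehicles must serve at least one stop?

There are 2^4 − 1 = 15 ways to divide the 5 stops into two non-empty groups. For each, the best each vehicle can do is its own shortest tour through its group:
  {A} + {G, X, J, P}: 32 + 51 = 83
  {G} + {A, X, J, P}: 44 + 34 = 78
  {A, G} + {X, J, P}: 49 + 28 = 77
  {X} + {A, G, J, P}: 12 + 51 = 63
  {A, X} + {G, J, P}: 34 + 51 = 85
  {G, X} + {A, J, P}: 51 + 34 = 85
  … (15 splits in total)
Best: vehicle 1 D → X → D = 12; vehicle 2 D → G → A → J → P → D = 51; combined 63.

Minimum combined distance: 63 m.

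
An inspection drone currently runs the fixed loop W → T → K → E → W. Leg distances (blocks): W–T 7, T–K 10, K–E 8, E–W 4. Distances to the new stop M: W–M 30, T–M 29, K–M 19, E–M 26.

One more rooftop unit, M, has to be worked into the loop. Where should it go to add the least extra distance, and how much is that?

+37 blocks — insert M between K and E.

Insertion cost between consecutive stops i–j is d(i,M) + d(M,j) − d(i,j):
  between W and T: 30 + 29 − 7 = 52
  between T and K: 29 + 19 − 10 = 38
  between K and E: 19 + 26 − 8 = 37
  between E and W: 26 + 30 − 4 = 52
Cheapest insertion is between K and E, adding 37.
New total = 29 + 37 = 66.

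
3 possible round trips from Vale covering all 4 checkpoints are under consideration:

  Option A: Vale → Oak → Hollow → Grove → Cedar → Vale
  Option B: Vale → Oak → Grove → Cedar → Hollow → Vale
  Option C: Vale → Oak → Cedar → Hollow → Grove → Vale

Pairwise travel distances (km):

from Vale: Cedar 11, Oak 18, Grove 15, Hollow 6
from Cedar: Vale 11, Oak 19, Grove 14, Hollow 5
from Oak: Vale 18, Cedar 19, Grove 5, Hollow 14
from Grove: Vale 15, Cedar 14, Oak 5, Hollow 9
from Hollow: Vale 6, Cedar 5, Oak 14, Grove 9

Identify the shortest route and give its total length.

Option A: 18 + 14 + 9 + 14 + 11 = 66
Option B: 18 + 5 + 14 + 5 + 6 = 48
Option C: 18 + 19 + 5 + 9 + 15 = 66

48 km — Option B is the shortest.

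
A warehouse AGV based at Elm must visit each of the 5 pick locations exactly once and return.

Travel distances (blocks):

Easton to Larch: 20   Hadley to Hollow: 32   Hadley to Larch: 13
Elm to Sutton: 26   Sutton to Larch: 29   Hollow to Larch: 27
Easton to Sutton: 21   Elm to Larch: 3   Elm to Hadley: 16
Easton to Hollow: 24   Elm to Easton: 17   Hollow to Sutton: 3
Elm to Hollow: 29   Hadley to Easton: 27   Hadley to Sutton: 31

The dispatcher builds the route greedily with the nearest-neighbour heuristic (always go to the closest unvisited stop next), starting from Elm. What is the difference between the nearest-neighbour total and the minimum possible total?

Elm: Larch=3, Hadley=16, Easton=17, Sutton=26, Hollow=29 ⇒ Larch
Larch: Hadley=13, Easton=20, Hollow=27, Sutton=29 ⇒ Hadley
Hadley: Easton=27, Sutton=31, Hollow=32 ⇒ Easton
Easton: Sutton=21, Hollow=24 ⇒ Sutton
Sutton: Hollow=3 ⇒ Hollow
NN route Elm → Larch → Hadley → Easton → Sutton → Hollow → Elm costs 96.
Optimal: Elm → Easton → Sutton → Hollow → Hadley → Larch → Elm costs 89 (by enumerating all 60 distinct tours).
Excess = 96 − 89 = 7.

Excess over optimum: 7 blocks.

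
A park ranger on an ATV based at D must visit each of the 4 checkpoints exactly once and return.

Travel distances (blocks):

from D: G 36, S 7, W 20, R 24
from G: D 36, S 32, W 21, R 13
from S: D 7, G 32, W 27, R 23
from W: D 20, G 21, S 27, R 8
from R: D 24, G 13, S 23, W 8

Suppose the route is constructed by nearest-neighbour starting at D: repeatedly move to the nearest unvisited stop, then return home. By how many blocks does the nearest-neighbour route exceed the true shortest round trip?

Excess over optimum: 15 blocks.

From D: S=7, W=20, R=24, G=36 → choose S (7).
From S: R=23, W=27, G=32 → choose R (23).
From R: W=8, G=13 → choose W (8).
From W: G=21 → choose G (21).
NN route D → S → R → W → G → D costs 95.
Optimal: D → S → G → R → W → D costs 80 (by enumerating all 12 distinct tours).
Excess = 95 − 80 = 15.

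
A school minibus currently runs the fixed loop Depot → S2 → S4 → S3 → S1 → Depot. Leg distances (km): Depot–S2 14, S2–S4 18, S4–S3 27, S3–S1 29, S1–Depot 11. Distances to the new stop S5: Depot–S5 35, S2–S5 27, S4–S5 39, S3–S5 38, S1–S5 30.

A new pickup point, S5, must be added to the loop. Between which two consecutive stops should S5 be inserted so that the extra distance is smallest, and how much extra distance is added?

Adding 39 km by placing S5 on the S3–S1 leg.

Insertion cost between consecutive stops i–j is d(i,S5) + d(S5,j) − d(i,j):
  between Depot and S2: 35 + 27 − 14 = 48
  between S2 and S4: 27 + 39 − 18 = 48
  between S4 and S3: 39 + 38 − 27 = 50
  between S3 and S1: 38 + 30 − 29 = 39
  between S1 and Depot: 30 + 35 − 11 = 54
Cheapest insertion is between S3 and S1, adding 39.
New total = 99 + 39 = 138.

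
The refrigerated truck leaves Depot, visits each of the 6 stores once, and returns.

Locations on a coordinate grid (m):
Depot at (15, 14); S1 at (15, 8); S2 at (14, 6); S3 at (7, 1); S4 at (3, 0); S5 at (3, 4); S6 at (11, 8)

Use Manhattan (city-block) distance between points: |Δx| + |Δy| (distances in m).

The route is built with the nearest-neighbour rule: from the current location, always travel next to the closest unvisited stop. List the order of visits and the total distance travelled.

At Depot the remaining stops are S1 6, S2 9, S6 10, S3 21, S5 22, S4 26; go to S1.
At S1 the remaining stops are S2 3, S6 4, S3 15, S5 16, S4 20; go to S2.
At S2 the remaining stops are S6 5, S3 12, S5 13, S4 17; go to S6.
At S6 the remaining stops are S3 11, S5 12, S4 16; go to S3.
At S3 the remaining stops are S4 5, S5 7; go to S4.
At S4 the remaining stops are S5 4; go to S5.
Return S5→Depot: 22.
Total = 6 + 3 + 5 + 11 + 5 + 4 + 22 = 56.

Nearest-neighbour total = 56 m; route Depot → S1 → S2 → S6 → S3 → S4 → S5 → Depot.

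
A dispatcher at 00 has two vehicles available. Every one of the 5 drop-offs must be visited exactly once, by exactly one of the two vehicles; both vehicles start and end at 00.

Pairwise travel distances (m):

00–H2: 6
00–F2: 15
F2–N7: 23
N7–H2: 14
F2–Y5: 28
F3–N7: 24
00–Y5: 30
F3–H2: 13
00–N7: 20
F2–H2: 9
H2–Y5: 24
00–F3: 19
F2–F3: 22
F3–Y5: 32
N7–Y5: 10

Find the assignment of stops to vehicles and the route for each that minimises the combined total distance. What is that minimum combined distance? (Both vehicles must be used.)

Try each way of splitting the stops between the two vehicles (each non-empty) and, for each split, find the best tour for each vehicle:
  {F2} + {F3, N7, H2, Y5}: 30 + 81 = 111
  {F3} + {F2, N7, H2, Y5}: 38 + 73 = 111
  {F2, F3} + {N7, H2, Y5}: 56 + 60 = 116
  {N7} + {F2, F3, H2, Y5}: 40 + 94 = 134
  {F2, N7} + {F3, H2, Y5}: 58 + 81 = 139
  {F3, N7} + {F2, H2, Y5}: 63 + 73 = 136
  … (15 splits in total)
  {H2} + {F2, F3, N7, Y5}: 12 + 96 = 108  ← best
Best: vehicle 1 00 → H2 → 00 = 12; vehicle 2 00 → F2 → Y5 → N7 → F3 → 00 = 96; combined 108.

108 m — the smallest possible combined total.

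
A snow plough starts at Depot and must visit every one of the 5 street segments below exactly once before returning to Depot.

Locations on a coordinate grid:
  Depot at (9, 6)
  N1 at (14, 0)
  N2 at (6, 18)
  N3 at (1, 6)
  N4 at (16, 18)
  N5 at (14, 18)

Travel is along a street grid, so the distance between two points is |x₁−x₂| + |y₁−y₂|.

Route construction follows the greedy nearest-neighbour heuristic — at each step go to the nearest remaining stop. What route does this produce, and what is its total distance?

Total distance 66 via the nearest-neighbour route Depot → N3 → N2 → N5 → N4 → N1 → Depot.

From Depot: distances to unvisited — N3=8, N1=11, N2=15, N5=17, N4=19. Nearest is N3 (8).
From N3: distances to unvisited — N2=17, N1=19, N5=25, N4=27. Nearest is N2 (17).
From N2: distances to unvisited — N5=8, N4=10, N1=26. Nearest is N5 (8).
From N5: distances to unvisited — N4=2, N1=18. Nearest is N4 (2).
From N4: distances to unvisited — N1=20. Nearest is N1 (20).
Return N1→Depot: 11.
Total = 8 + 17 + 8 + 2 + 20 + 11 = 66.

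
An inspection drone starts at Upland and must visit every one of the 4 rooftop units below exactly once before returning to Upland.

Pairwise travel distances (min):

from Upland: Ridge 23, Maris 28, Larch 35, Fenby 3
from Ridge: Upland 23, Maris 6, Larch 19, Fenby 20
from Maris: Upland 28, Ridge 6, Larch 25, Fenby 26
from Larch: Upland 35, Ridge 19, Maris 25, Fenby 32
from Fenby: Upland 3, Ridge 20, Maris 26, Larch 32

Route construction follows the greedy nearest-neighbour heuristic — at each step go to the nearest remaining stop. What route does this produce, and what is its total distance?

From Upland: distances to unvisited — Fenby=3, Ridge=23, Maris=28, Larch=35. Nearest is Fenby (3).
From Fenby: distances to unvisited — Ridge=20, Maris=26, Larch=32. Nearest is Ridge (20).
From Ridge: distances to unvisited — Maris=6, Larch=19. Nearest is Maris (6).
From Maris: distances to unvisited — Larch=25. Nearest is Larch (25).
Return Larch→Upland: 35.
Total = 3 + 20 + 6 + 25 + 35 = 89.

Total distance 89 min via the nearest-neighbour route Upland → Fenby → Ridge → Maris → Larch → Upland.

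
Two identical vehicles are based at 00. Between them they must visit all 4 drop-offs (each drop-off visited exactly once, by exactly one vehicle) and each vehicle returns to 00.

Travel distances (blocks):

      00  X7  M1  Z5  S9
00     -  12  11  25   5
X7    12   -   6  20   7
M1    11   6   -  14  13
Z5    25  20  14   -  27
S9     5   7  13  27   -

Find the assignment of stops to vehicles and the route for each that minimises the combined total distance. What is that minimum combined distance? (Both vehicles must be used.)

67 blocks — the smallest possible combined total.

Check every non-empty split of the stops between the two vehicles; for each half take its own optimal tour:
  {X7} + {M1, Z5, S9}: 24 + 57 = 81
  {M1} + {X7, Z5, S9}: 22 + 57 = 79
  {X7, M1} + {Z5, S9}: 29 + 57 = 86
  {Z5} + {X7, M1, S9}: 50 + 29 = 79
  {X7, Z5} + {M1, S9}: 57 + 29 = 86
  {M1, Z5} + {X7, S9}: 50 + 24 = 74
  … (7 splits in total)
  {X7, M1, Z5} + {S9}: 57 + 10 = 67  ← best
Best: vehicle 1 00 → X7 → M1 → Z5 → 00 = 57; vehicle 2 00 → S9 → 00 = 10; combined 67.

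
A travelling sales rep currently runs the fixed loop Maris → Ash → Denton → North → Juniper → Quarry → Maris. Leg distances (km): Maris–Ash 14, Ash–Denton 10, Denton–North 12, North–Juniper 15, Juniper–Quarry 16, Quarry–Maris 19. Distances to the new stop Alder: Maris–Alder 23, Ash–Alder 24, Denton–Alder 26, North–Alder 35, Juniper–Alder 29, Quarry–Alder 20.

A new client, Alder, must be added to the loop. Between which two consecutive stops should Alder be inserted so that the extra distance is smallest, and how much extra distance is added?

Insertion cost between consecutive stops i–j is d(i,Alder) + d(Alder,j) − d(i,j):
  between Maris and Ash: 23 + 24 − 14 = 33
  between Ash and Denton: 24 + 26 − 10 = 40
  between Denton and North: 26 + 35 − 12 = 49
  between North and Juniper: 35 + 29 − 15 = 49
  between Juniper and Quarry: 29 + 20 − 16 = 33
  between Quarry and Maris: 20 + 23 − 19 = 24
Cheapest insertion is between Quarry and Maris, adding 24.
New total = 86 + 24 = 110.

+24 km — insert Alder between Quarry and Maris.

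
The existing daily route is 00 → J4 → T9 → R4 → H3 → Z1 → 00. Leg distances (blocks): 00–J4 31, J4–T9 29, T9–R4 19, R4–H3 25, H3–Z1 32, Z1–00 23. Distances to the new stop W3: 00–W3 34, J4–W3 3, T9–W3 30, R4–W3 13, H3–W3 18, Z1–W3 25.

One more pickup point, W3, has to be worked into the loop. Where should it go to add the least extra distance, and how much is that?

Minimum extra distance: 4 blocks, inserting W3 between J4 and T9.

Insertion cost between consecutive stops i–j is d(i,W3) + d(W3,j) − d(i,j):
  between 00 and J4: 34 + 3 − 31 = 6
  between J4 and T9: 3 + 30 − 29 = 4
  between T9 and R4: 30 + 13 − 19 = 24
  between R4 and H3: 13 + 18 − 25 = 6
  between H3 and Z1: 18 + 25 − 32 = 11
  between Z1 and 00: 25 + 34 − 23 = 36
Cheapest insertion is between J4 and T9, adding 4.
New total = 159 + 4 = 163.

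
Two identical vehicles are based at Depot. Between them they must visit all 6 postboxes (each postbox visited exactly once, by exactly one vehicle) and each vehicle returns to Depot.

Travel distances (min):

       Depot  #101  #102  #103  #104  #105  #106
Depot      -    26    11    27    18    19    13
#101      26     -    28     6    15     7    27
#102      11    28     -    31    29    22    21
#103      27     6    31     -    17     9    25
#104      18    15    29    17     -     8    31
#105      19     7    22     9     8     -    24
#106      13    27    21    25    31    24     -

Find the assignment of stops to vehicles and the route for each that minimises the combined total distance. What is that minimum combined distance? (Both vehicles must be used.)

99 min — the smallest possible combined total.

Check every non-empty split of the stops between the two vehicles; for each half take its own optimal tour:
  {#101} + {#102, #103, #104, #105, #106}: 52 + 92 = 144
  {#102} + {#101, #103, #104, #105, #106}: 22 + 77 = 99
  {#101, #102} + {#103, #104, #105, #106}: 65 + 73 = 138
  {#103} + {#101, #102, #104, #105, #106}: 54 + 92 = 146
  {#101, #103} + {#102, #104, #105, #106}: 59 + 82 = 141
  {#102, #103} + {#101, #104, #105, #106}: 69 + 73 = 142
  … (31 splits in total)
Best: vehicle 1 Depot → #102 → Depot = 22; vehicle 2 Depot → #104 → #105 → #101 → #103 → #106 → Depot = 77; combined 99.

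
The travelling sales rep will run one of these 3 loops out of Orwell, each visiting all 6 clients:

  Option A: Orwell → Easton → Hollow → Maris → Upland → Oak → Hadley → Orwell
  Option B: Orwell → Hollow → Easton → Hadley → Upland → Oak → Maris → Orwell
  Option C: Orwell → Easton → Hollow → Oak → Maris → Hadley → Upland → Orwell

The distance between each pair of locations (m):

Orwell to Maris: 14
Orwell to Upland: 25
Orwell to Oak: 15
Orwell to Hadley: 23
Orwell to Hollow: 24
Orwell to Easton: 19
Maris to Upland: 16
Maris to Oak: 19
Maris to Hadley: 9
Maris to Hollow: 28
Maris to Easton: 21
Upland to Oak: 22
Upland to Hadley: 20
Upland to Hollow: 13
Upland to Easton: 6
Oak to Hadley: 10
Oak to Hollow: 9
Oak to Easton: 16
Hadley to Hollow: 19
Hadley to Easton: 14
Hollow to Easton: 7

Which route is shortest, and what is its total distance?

Option A: 19 + 7 + 28 + 16 + 22 + 10 + 23 = 125
Option B: 24 + 7 + 14 + 20 + 22 + 19 + 14 = 120
Option C: 19 + 7 + 9 + 19 + 9 + 20 + 25 = 108

108 m — Option C is the shortest.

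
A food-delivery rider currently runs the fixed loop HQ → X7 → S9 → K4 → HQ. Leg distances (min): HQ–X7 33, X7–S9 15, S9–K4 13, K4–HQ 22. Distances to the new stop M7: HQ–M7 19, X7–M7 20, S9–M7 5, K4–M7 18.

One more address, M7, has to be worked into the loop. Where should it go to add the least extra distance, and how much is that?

+6 min — insert M7 between HQ and X7.

Insertion cost between consecutive stops i–j is d(i,M7) + d(M7,j) − d(i,j):
  between HQ and X7: 19 + 20 − 33 = 6
  between X7 and S9: 20 + 5 − 15 = 10
  between S9 and K4: 5 + 18 − 13 = 10
  between K4 and HQ: 18 + 19 − 22 = 15
Cheapest insertion is between HQ and X7, adding 6.
New total = 83 + 6 = 89.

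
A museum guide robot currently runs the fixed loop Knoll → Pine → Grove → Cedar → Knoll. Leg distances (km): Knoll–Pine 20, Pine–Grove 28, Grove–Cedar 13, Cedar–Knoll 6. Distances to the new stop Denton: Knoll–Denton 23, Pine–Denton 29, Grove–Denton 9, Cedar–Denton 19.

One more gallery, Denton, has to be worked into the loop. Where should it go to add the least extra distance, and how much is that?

Adding 10 km by placing Denton on the Pine–Grove leg.

Insertion cost between consecutive stops i–j is d(i,Denton) + d(Denton,j) − d(i,j):
  between Knoll and Pine: 23 + 29 − 20 = 32
  between Pine and Grove: 29 + 9 − 28 = 10
  between Grove and Cedar: 9 + 19 − 13 = 15
  between Cedar and Knoll: 19 + 23 − 6 = 36
Cheapest insertion is between Pine and Grove, adding 10.
New total = 67 + 10 = 77.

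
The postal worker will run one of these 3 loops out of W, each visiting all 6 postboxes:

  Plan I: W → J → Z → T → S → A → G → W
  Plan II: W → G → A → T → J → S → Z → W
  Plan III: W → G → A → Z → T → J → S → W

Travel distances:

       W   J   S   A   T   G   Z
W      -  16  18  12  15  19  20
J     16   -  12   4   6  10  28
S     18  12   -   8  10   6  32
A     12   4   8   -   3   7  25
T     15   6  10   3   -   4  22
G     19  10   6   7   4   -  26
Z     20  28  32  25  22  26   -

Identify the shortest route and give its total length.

Shortest is Plan II, total 99.

Plan I: 16 + 28 + 22 + 10 + 8 + 7 + 19 = 110
Plan II: 19 + 7 + 3 + 6 + 12 + 32 + 20 = 99
Plan III: 19 + 7 + 25 + 22 + 6 + 12 + 18 = 109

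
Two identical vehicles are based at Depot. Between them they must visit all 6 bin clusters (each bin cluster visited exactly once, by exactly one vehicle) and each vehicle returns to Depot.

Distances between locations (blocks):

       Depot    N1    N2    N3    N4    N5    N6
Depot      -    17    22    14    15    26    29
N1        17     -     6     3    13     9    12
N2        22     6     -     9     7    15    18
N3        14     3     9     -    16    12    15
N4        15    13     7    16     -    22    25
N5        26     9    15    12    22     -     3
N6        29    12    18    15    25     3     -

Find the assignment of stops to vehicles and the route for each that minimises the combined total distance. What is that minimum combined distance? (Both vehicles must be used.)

97 blocks — the smallest possible combined total.

Check every non-empty split of the stops between the two vehicles; for each half take its own optimal tour:
  {N1} + {N2, N3, N4, N5, N6}: 34 + 69 = 103
  {N2} + {N1, N3, N4, N5, N6}: 44 + 69 = 113
  {N1, N2} + {N3, N4, N5, N6}: 45 + 69 = 114
  {N3} + {N1, N2, N4, N5, N6}: 28 + 69 = 97
  {N1, N3} + {N2, N4, N5, N6}: 34 + 69 = 103
  {N2, N3} + {N1, N4, N5, N6}: 45 + 69 = 114
  … (31 splits in total)
Best: vehicle 1 Depot → N3 → Depot = 28; vehicle 2 Depot → N1 → N5 → N6 → N2 → N4 → Depot = 69; combined 97.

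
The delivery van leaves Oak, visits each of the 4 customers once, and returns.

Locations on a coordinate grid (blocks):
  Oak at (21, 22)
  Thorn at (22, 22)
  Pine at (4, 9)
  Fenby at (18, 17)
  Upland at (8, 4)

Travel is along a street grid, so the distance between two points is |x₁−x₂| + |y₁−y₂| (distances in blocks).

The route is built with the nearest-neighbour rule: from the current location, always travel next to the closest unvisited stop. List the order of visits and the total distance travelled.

From Oak: distances to unvisited — Thorn=1, Fenby=8, Pine=30, Upland=31. Nearest is Thorn (1).
From Thorn: distances to unvisited — Fenby=9, Pine=31, Upland=32. Nearest is Fenby (9).
From Fenby: distances to unvisited — Pine=22, Upland=23. Nearest is Pine (22).
From Pine: distances to unvisited — Upland=9. Nearest is Upland (9).
Return Upland→Oak: 31.
Total = 1 + 9 + 22 + 9 + 31 = 72.

Total distance 72 blocks via the nearest-neighbour route Oak → Thorn → Fenby → Pine → Upland → Oak.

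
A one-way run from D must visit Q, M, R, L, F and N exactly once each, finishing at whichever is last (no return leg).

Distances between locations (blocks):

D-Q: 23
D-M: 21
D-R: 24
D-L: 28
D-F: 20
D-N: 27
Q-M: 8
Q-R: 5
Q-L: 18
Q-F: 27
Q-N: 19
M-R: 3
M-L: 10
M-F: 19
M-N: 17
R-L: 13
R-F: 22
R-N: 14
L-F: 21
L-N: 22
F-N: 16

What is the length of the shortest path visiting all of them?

There are 6! = 720 possible orderings.
D→Q→M→R→L→F→N: 23+8+3+13+21+16 = 84
D→Q→M→R→L→N→F: 23+8+3+13+22+16 = 85
D→Q→M→R→F→L→N: 23+8+3+22+21+22 = 99
D→Q→M→R→F→N→L: 23+8+3+22+16+22 = 94
D→Q→M→R→N→L→F: 23+8+3+14+22+21 = 91
D→Q→M→R→N→F→L: 23+8+3+14+16+21 = 85
D→Q→M→L→R→F→N: 23+8+10+13+22+16 = 92
D→Q→M→L→R→N→F: 23+8+10+13+14+16 = 84
… (712 more)
D→F→N→Q→R→M→L: 20+16+19+5+3+10 = 73  ← best
The minimum is 73.
One shortest path: D → F → N → Q → R → M → L.

Minimum one-way distance = 73 blocks.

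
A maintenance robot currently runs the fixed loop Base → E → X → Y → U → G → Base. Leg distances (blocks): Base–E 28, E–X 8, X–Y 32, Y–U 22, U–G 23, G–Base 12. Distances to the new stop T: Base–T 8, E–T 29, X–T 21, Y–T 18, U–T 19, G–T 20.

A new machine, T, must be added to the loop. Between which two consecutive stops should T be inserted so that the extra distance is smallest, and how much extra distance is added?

+7 blocks — insert T between X and Y.

Insertion cost between consecutive stops i–j is d(i,T) + d(T,j) − d(i,j):
  between Base and E: 8 + 29 − 28 = 9
  between E and X: 29 + 21 − 8 = 42
  between X and Y: 21 + 18 − 32 = 7
  between Y and U: 18 + 19 − 22 = 15
  between U and G: 19 + 20 − 23 = 16
  between G and Base: 20 + 8 − 12 = 16
Cheapest insertion is between X and Y, adding 7.
New total = 125 + 7 = 132.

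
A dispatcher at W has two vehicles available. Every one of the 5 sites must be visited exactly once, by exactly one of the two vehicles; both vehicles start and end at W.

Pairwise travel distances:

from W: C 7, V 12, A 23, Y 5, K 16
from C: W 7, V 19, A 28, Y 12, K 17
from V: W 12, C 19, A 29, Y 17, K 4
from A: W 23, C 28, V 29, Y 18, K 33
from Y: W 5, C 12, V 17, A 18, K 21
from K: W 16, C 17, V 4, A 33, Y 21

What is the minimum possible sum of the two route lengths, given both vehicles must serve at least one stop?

Minimum combined distance: 86.

There are 2^4 − 1 = 15 ways to divide the 5 stops into two non-empty groups. For each, the best each vehicle can do is its own shortest tour through its group:
  {C} + {V, A, Y, K}: 14 + 72 = 86
  {V} + {C, A, Y, K}: 24 + 80 = 104
  {C, V} + {A, Y, K}: 38 + 72 = 110
  {A} + {C, V, Y, K}: 46 + 50 = 96
  {C, A} + {V, Y, K}: 58 + 42 = 100
  {V, A} + {C, Y, K}: 64 + 50 = 114
  … (15 splits in total)
Best: vehicle 1 W → C → W = 14; vehicle 2 W → V → K → A → Y → W = 72; combined 86.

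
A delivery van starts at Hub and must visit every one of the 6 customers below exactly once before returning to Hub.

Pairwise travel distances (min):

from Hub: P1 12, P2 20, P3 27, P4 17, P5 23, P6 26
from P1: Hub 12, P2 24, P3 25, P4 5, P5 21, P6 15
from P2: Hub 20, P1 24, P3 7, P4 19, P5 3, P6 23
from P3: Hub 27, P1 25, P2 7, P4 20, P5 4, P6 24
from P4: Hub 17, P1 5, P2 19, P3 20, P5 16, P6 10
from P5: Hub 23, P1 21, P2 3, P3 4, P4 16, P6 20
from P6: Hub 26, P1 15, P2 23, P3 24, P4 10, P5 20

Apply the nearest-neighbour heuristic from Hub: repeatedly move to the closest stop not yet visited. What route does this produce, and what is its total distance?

From Hub: distances to unvisited — P1=12, P4=17, P2=20, P5=23, P6=26, P3=27. Nearest is P1 (12).
From P1: distances to unvisited — P4=5, P6=15, P5=21, P2=24, P3=25. Nearest is P4 (5).
From P4: distances to unvisited — P6=10, P5=16, P2=19, P3=20. Nearest is P6 (10).
From P6: distances to unvisited — P5=20, P2=23, P3=24. Nearest is P5 (20).
From P5: distances to unvisited — P2=3, P3=4. Nearest is P2 (3).
From P2: distances to unvisited — P3=7. Nearest is P3 (7).
Return P3→Hub: 27.
Total = 12 + 5 + 10 + 20 + 3 + 7 + 27 = 84.

Nearest-neighbour total = 84 min; route Hub → P1 → P4 → P6 → P5 → P2 → P3 → Hub.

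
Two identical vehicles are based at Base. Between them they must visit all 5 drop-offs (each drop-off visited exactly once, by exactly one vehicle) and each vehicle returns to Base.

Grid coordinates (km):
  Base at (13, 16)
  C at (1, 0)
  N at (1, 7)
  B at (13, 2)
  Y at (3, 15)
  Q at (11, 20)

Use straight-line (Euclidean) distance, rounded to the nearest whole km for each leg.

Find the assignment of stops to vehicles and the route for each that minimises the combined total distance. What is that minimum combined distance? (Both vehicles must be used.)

Minimum combined distance: 59 km.

Try each way of splitting the stops between the two vehicles (each non-empty) and, for each split, find the best tour for each vehicle:
  {C} + {N, B, Y, Q}: 40 + 48 = 88
  {N} + {C, B, Y, Q}: 30 + 54 = 84
  {C, N} + {B, Y, Q}: 42 + 43 = 85
  {B} + {C, N, Y, Q}: 28 + 48 = 76
  {C, B} + {N, Y, Q}: 46 + 36 = 82
  {N, B} + {C, Y, Q}: 42 + 48 = 90
  … (15 splits in total)
  {C, N, B, Y} + {Q}: 51 + 8 = 59  ← best
Best: vehicle 1 Base → B → C → N → Y → Base = 51; vehicle 2 Base → Q → Base = 8; combined 59.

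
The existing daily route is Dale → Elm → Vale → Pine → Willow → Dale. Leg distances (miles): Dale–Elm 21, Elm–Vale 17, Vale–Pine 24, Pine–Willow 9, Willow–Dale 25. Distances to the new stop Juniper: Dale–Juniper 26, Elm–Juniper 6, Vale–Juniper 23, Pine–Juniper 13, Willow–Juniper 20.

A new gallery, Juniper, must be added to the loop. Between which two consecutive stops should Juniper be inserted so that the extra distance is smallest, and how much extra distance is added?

Insertion cost between consecutive stops i–j is d(i,Juniper) + d(Juniper,j) − d(i,j):
  between Dale and Elm: 26 + 6 − 21 = 11
  between Elm and Vale: 6 + 23 − 17 = 12
  between Vale and Pine: 23 + 13 − 24 = 12
  between Pine and Willow: 13 + 20 − 9 = 24
  between Willow and Dale: 20 + 26 − 25 = 21
Cheapest insertion is between Dale and Elm, adding 11.
New total = 96 + 11 = 107.

Minimum extra distance: 11 miles, inserting Juniper between Dale and Elm.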